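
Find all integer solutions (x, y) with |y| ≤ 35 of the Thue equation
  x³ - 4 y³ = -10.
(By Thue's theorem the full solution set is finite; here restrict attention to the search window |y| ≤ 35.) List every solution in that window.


The equation is x³ - 4y³ = -10. For fixed y, x³ = 4·y³ − 10, so a solution requires the RHS to be a perfect cube.
Strategy: iterate y from -35 to 35, compute RHS = 4·y³ − 10, and check whether it is a (positive or negative) perfect cube.
Check small values of y:
  y = 0: RHS = -10 is not a perfect cube.
  y = 1: RHS = -6 is not a perfect cube.
  y = -1: RHS = -14 is not a perfect cube.
  y = 2: RHS = 22 is not a perfect cube.
  y = -2: RHS = -42 is not a perfect cube.
  y = 3: RHS = 98 is not a perfect cube.
  y = -3: RHS = -118 is not a perfect cube.
Continuing the search up to |y| = 35 finds no solutions either.
No (x, y) in the scanned range satisfies the equation.

No integer solutions with |y| ≤ 35.


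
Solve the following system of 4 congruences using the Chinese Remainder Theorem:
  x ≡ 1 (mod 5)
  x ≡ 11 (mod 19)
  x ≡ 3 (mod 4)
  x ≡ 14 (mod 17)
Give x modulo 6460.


Product of moduli M = 5 · 19 · 4 · 17 = 6460.
Merge one congruence at a time:
  Start: x ≡ 1 (mod 5).
  Combine with x ≡ 11 (mod 19); new modulus lcm = 95.
    Write x = 1 + 5·t and substitute into x ≡ 11 (mod 19): 5·t ≡ 11 − 1 = 10 (mod 19).
    The inverse of 5 mod 19 is 4 (since 5·4 = 20 = 1·19 + 1), so t ≡ 4·10 = 40 ≡ 2 (mod 19).
    Then x = 1 + 5·2 = 11, valid modulo lcm(5, 19) = 95: x ≡ 11 (mod 95).
  Combine with x ≡ 3 (mod 4); new modulus lcm = 380.
    Write x = 11 + 95·t and substitute into x ≡ 3 (mod 4): 95·t ≡ 3 − 11 = -8 (mod 4).
    Reduce coefficients mod 4: 3·t ≡ 0 (mod 4).
    The inverse of 3 mod 4 is 3 (since 3·3 = 9 = 2·4 + 1), so t ≡ 3·0 = 0 ≡ 0 (mod 4).
    Then x = 11 + 95·0 = 11, valid modulo lcm(95, 4) = 380: x ≡ 11 (mod 380).
  Combine with x ≡ 14 (mod 17); new modulus lcm = 6460.
    Write x = 11 + 380·t and substitute into x ≡ 14 (mod 17): 380·t ≡ 14 − 11 = 3 (mod 17).
    Reduce coefficients mod 17: 6·t ≡ 3 (mod 17).
    The inverse of 6 mod 17 is 3 (since 6·3 = 18 = 1·17 + 1), so t ≡ 3·3 = 9 ≡ 9 (mod 17).
    Then x = 11 + 380·9 = 3431, valid modulo lcm(380, 17) = 6460: x ≡ 3431 (mod 6460).
Verify against each original: 3431 mod 5 = 1, 3431 mod 19 = 11, 3431 mod 4 = 3, 3431 mod 17 = 14.

x ≡ 3431 (mod 6460).


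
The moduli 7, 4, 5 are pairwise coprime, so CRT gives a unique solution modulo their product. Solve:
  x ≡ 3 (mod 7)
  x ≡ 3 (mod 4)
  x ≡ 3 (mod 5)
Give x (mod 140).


Moduli 7, 4, 5 are pairwise coprime; by CRT there is a unique solution modulo M = 7 · 4 · 5 = 140.
Solve pairwise, accumulating the modulus:
  Start with x ≡ 3 (mod 7).
  Combine with x ≡ 3 (mod 4): since gcd(7, 4) = 1, we get a unique residue mod 28.
    Write x = 3 + 7·t and substitute into x ≡ 3 (mod 4): 7·t ≡ 3 − 3 = 0 (mod 4).
    Reduce coefficients mod 4: 3·t ≡ 0 (mod 4).
    The inverse of 3 mod 4 is 3 (since 3·3 = 9 = 2·4 + 1), so t ≡ 3·0 = 0 ≡ 0 (mod 4).
    Then x = 3 + 7·0 = 3, valid modulo lcm(7, 4) = 28: x ≡ 3 (mod 28).
  Combine with x ≡ 3 (mod 5): since gcd(28, 5) = 1, we get a unique residue mod 140.
    Write x = 3 + 28·t and substitute into x ≡ 3 (mod 5): 28·t ≡ 3 − 3 = 0 (mod 5).
    Reduce coefficients mod 5: 3·t ≡ 0 (mod 5).
    The inverse of 3 mod 5 is 2 (since 3·2 = 6 = 1·5 + 1), so t ≡ 2·0 = 0 ≡ 0 (mod 5).
    Then x = 3 + 28·0 = 3, valid modulo lcm(28, 5) = 140: x ≡ 3 (mod 140).
Verify: 3 mod 7 = 3 ✓, 3 mod 4 = 3 ✓, 3 mod 5 = 3 ✓.

x ≡ 3 (mod 140).


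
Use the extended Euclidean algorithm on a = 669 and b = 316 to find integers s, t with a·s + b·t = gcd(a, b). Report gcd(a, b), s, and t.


Euclidean algorithm on (669, 316) — divide until remainder is 0:
  669 = 2 · 316 + 37
  316 = 8 · 37 + 20
  37 = 1 · 20 + 17
  20 = 1 · 17 + 3
  17 = 5 · 3 + 2
  3 = 1 · 2 + 1
  2 = 2 · 1 + 0
gcd(669, 316) = 1.
Track Bezout coefficients alongside the remainders: start with r₀ = 669 = a·1 + b·0 (s = 1, t = 0) and r₁ = 316 = a·0 + b·1 (s = 0, t = 1); each new remainder r_{k+1} = r_{k-1} − q_k·r_k inherits s_{k+1} = s_{k-1} − q_k·s_k, t_{k+1} = t_{k-1} − q_k·t_k, so r_k = a·s_k + b·t_k at every step:
  q = 2: r = 37, s = 1 − 2·0 = 1, t = 0 − 2·1 = -2  (check: 669·1 + 316·(-2) = 37)
  q = 8: r = 20, s = 0 − 8·1 = -8, t = 1 − 8·(-2) = 17  (check: 669·(-8) + 316·17 = 20)
  q = 1: r = 17, s = 1 − 1·(-8) = 9, t = -2 − 1·17 = -19  (check: 669·9 + 316·(-19) = 17)
  q = 1: r = 3, s = -8 − 1·9 = -17, t = 17 − 1·(-19) = 36  (check: 669·(-17) + 316·36 = 3)
  q = 5: r = 2, s = 9 − 5·(-17) = 94, t = -19 − 5·36 = -199  (check: 669·94 + 316·(-199) = 2)
  q = 1: r = 1, s = -17 − 1·94 = -111, t = 36 − 1·(-199) = 235  (check: 669·(-111) + 316·235 = 1)
The row with r = 1 (the gcd) gives the Bezout coefficients s = -111, t = 235.
Result: 669 · (-111) + 316 · (235) = 1.

gcd(669, 316) = 1; s = -111, t = 235 (check: 669·(-111) + 316·235 = 1).


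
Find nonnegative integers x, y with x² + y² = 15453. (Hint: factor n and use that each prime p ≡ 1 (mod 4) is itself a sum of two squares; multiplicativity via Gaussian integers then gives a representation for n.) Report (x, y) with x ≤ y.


Step 1: Factor n = 15453 = 3^2 · 17 · 101.
Step 2: Check the mod-4 condition on each prime factor: 3 ≡ 3 (mod 4), exponent 2 (must be even); 17 ≡ 1 (mod 4), exponent 1; 101 ≡ 1 (mod 4), exponent 1.
All primes ≡ 3 (mod 4) appear to even exponent (or don't appear), so by the two-squares theorem n IS expressible as a sum of two squares.
Step 3: Build a representation. Group n = k² · m with k = 3 and m = 17 · 101 = 1717 (a product of primes ≡ 1 (mod 4)); a representation of m scales to one of n via (k·x)² + (k·y)² = k²(x² + y²). Each prime p ≡ 1 (mod 4) is itself a sum of two squares; find a² by testing p − a² for a perfect square:
  17: 17 − 1² = 16 = 4² ⇒ 17 = 1² + 4².
  101: 101 − 1² = 100 = 10² ⇒ 101 = 1² + 10².
  Combine using the Brahmagupta–Fibonacci identity (a² + b²)(c² + d²) = (ac − bd)² + (ad + bc)² = (ac + bd)² + (ad − bc)²:
  17 · 101 = 1717: from (1² + 4²)(1² + 10²), take (1·1 − 4·10, 1·10 + 4·1) = (1 − 40, 10 + 4) = (-39, 14); dropping signs (only squares matter) gives (39, 14); check 39² + 14² = 1521 + 196 = 1717 ✓.
  Scale by k = 3: (3·39, 3·14) = (117, 42).
Step 4: Order so x ≤ y and verify: 42² + 117² = 1764 + 13689 = 15453 = n. ✓

n = 15453 = 42² + 117² (one valid representation with x ≤ y).


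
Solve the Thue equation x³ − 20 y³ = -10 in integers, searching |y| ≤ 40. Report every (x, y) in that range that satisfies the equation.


The equation is x³ - 20y³ = -10. For fixed y, x³ = 20·y³ − 10, so a solution requires the RHS to be a perfect cube.
Strategy: iterate y from -40 to 40, compute RHS = 20·y³ − 10, and check whether it is a (positive or negative) perfect cube.
Check small values of y:
  y = 0: RHS = -10 is not a perfect cube.
  y = 1: RHS = 10 is not a perfect cube.
  y = -1: RHS = -30 is not a perfect cube.
  y = 2: RHS = 150 is not a perfect cube.
  y = -2: RHS = -170 is not a perfect cube.
  y = 3: RHS = 530 is not a perfect cube.
  y = -3: RHS = -550 is not a perfect cube.
Continuing the search up to |y| = 40 finds no solutions either.
No (x, y) in the scanned range satisfies the equation.

No integer solutions with |y| ≤ 40.


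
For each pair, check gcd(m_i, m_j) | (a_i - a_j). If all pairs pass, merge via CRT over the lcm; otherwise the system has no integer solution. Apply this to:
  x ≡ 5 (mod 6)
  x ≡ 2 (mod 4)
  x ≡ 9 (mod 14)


Moduli 6, 4, 14 are not pairwise coprime, so CRT works modulo lcm(m_i) when all pairwise compatibility conditions hold.
Pairwise compatibility: gcd(m_i, m_j) must divide a_i - a_j for every pair.
Merge one congruence at a time:
  Start: x ≡ 5 (mod 6).
  Combine with x ≡ 2 (mod 4): gcd(6, 4) = 2, and 2 - 5 = -3 is NOT divisible by 2.
    ⇒ system is inconsistent (no integer solution).

No solution (the system is inconsistent).


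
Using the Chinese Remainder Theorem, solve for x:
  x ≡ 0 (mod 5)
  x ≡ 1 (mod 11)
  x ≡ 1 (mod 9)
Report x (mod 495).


Moduli 5, 11, 9 are pairwise coprime; by CRT there is a unique solution modulo M = 5 · 11 · 9 = 495.
Solve pairwise, accumulating the modulus:
  Start with x ≡ 0 (mod 5).
  Combine with x ≡ 1 (mod 11): since gcd(5, 11) = 1, we get a unique residue mod 55.
    Write x = 0 + 5·t and substitute into x ≡ 1 (mod 11): 5·t ≡ 1 − 0 = 1 (mod 11).
    The inverse of 5 mod 11 is 9 (since 5·9 = 45 = 4·11 + 1), so t ≡ 9·1 = 9 ≡ 9 (mod 11).
    Then x = 0 + 5·9 = 45, valid modulo lcm(5, 11) = 55: x ≡ 45 (mod 55).
  Combine with x ≡ 1 (mod 9): since gcd(55, 9) = 1, we get a unique residue mod 495.
    Write x = 45 + 55·t and substitute into x ≡ 1 (mod 9): 55·t ≡ 1 − 45 = -44 (mod 9).
    Reduce coefficients mod 9: 1·t ≡ 1 (mod 9).
    So t ≡ 1 (mod 9).
    Then x = 45 + 55·1 = 100, valid modulo lcm(55, 9) = 495: x ≡ 100 (mod 495).
Verify: 100 mod 5 = 0 ✓, 100 mod 11 = 1 ✓, 100 mod 9 = 1 ✓.

x ≡ 100 (mod 495).


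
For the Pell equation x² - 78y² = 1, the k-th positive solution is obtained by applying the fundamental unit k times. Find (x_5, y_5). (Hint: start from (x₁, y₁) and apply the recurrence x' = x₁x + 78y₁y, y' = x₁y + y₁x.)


Step 1: Find the fundamental solution (x₁, y₁) of x² - 78y² = 1.
  Expand √78 as a continued fraction. a₀ = ⌊√78⌋ = 8; iterate m_{k+1} = d_k·a_k − m_k, d_{k+1} = (78 − m_{k+1}²)/d_k, a_{k+1} = ⌊(a₀ + m_{k+1})/d_{k+1}⌋ (starting m₀ = 0, d₀ = 1), with convergents p_k = a_k·p_{k-1} + p_{k-2}, q_k = a_k·q_{k-1} + q_{k-2} (p₋₁ = 1, q₋₁ = 0):
  k = 0: a₀ = 8; p₀/q₀ = 8/1; p₀² − 78·q₀² = 64 − 78 = -14.
  k = 1: m = 8, d = 14, a = ⌊(8 + 8)/14⌋ = 1; p/q = (1·8 + 1)/(1·1 + 0) = 9/1; p² − 78·q² = 81 − 78 = 3.
  k = 2: m = 6, d = 3, a = ⌊(8 + 6)/3⌋ = 4; p/q = (4·9 + 8)/(4·1 + 1) = 44/5; p² − 78·q² = 1936 − 1950 = -14.
  k = 3: m = 6, d = 14, a = ⌊(8 + 6)/14⌋ = 1; p/q = (1·44 + 9)/(1·5 + 1) = 53/6; p² − 78·q² = 2809 − 2808 = 1.
  The first convergent with p² − 78·q² = 1 gives the fundamental solution (x₁, y₁) = (53, 6).
Step 2: Apply the recurrence (x_{n+1}, y_{n+1}) = (x₁x_n + 78y₁y_n, x₁y_n + y₁x_n) repeatedly.
  From (x_1, y_1) = (53, 6): x_2 = 53·53 + 78·6·6 = 5617; y_2 = 53·6 + 6·53 = 636.
  From (x_2, y_2) = (5617, 636): x_3 = 53·5617 + 78·6·636 = 595349; y_3 = 53·636 + 6·5617 = 67410.
  From (x_3, y_3) = (595349, 67410): x_4 = 53·595349 + 78·6·67410 = 63101377; y_4 = 53·67410 + 6·595349 = 7144824.
  From (x_4, y_4) = (63101377, 7144824): x_5 = 53·63101377 + 78·6·7144824 = 6688150613; y_5 = 53·7144824 + 6·63101377 = 757283934.
Step 3: Verify x_5² - 78·y_5² = 44731358622172275769 - 44731358622172275768 = 1 (should be 1). ✓

(x_1, y_1) = (53, 6); (x_5, y_5) = (6688150613, 757283934).


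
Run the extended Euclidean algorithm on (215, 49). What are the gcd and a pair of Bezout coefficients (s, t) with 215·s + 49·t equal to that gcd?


Euclidean algorithm on (215, 49) — divide until remainder is 0:
  215 = 4 · 49 + 19
  49 = 2 · 19 + 11
  19 = 1 · 11 + 8
  11 = 1 · 8 + 3
  8 = 2 · 3 + 2
  3 = 1 · 2 + 1
  2 = 2 · 1 + 0
gcd(215, 49) = 1.
Track Bezout coefficients alongside the remainders: start with r₀ = 215 = a·1 + b·0 (s = 1, t = 0) and r₁ = 49 = a·0 + b·1 (s = 0, t = 1); each new remainder r_{k+1} = r_{k-1} − q_k·r_k inherits s_{k+1} = s_{k-1} − q_k·s_k, t_{k+1} = t_{k-1} − q_k·t_k, so r_k = a·s_k + b·t_k at every step:
  q = 4: r = 19, s = 1 − 4·0 = 1, t = 0 − 4·1 = -4  (check: 215·1 + 49·(-4) = 19)
  q = 2: r = 11, s = 0 − 2·1 = -2, t = 1 − 2·(-4) = 9  (check: 215·(-2) + 49·9 = 11)
  q = 1: r = 8, s = 1 − 1·(-2) = 3, t = -4 − 1·9 = -13  (check: 215·3 + 49·(-13) = 8)
  q = 1: r = 3, s = -2 − 1·3 = -5, t = 9 − 1·(-13) = 22  (check: 215·(-5) + 49·22 = 3)
  q = 2: r = 2, s = 3 − 2·(-5) = 13, t = -13 − 2·22 = -57  (check: 215·13 + 49·(-57) = 2)
  q = 1: r = 1, s = -5 − 1·13 = -18, t = 22 − 1·(-57) = 79  (check: 215·(-18) + 49·79 = 1)
The row with r = 1 (the gcd) gives the Bezout coefficients s = -18, t = 79.
Result: 215 · (-18) + 49 · (79) = 1.

gcd(215, 49) = 1; s = -18, t = 79 (check: 215·(-18) + 49·79 = 1).


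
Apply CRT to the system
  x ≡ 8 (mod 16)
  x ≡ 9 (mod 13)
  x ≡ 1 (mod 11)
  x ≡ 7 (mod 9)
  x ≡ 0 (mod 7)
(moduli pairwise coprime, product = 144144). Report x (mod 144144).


Product of moduli M = 16 · 13 · 11 · 9 · 7 = 144144.
Merge one congruence at a time:
  Start: x ≡ 8 (mod 16).
  Combine with x ≡ 9 (mod 13); new modulus lcm = 208.
    Write x = 8 + 16·t and substitute into x ≡ 9 (mod 13): 16·t ≡ 9 − 8 = 1 (mod 13).
    Reduce coefficients mod 13: 3·t ≡ 1 (mod 13).
    The inverse of 3 mod 13 is 9 (since 3·9 = 27 = 2·13 + 1), so t ≡ 9·1 = 9 ≡ 9 (mod 13).
    Then x = 8 + 16·9 = 152, valid modulo lcm(16, 13) = 208: x ≡ 152 (mod 208).
  Combine with x ≡ 1 (mod 11); new modulus lcm = 2288.
    Write x = 152 + 208·t and substitute into x ≡ 1 (mod 11): 208·t ≡ 1 − 152 = -151 (mod 11).
    Reduce coefficients mod 11: 10·t ≡ 3 (mod 11).
    The inverse of 10 mod 11 is 10 (since 10·10 = 100 = 9·11 + 1), so t ≡ 10·3 = 30 ≡ 8 (mod 11).
    Then x = 152 + 208·8 = 1816, valid modulo lcm(208, 11) = 2288: x ≡ 1816 (mod 2288).
  Combine with x ≡ 7 (mod 9); new modulus lcm = 20592.
    Write x = 1816 + 2288·t and substitute into x ≡ 7 (mod 9): 2288·t ≡ 7 − 1816 = -1809 (mod 9).
    Reduce coefficients mod 9: 2·t ≡ 0 (mod 9).
    The inverse of 2 mod 9 is 5 (since 2·5 = 10 = 1·9 + 1), so t ≡ 5·0 = 0 ≡ 0 (mod 9).
    Then x = 1816 + 2288·0 = 1816, valid modulo lcm(2288, 9) = 20592: x ≡ 1816 (mod 20592).
  Combine with x ≡ 0 (mod 7); new modulus lcm = 144144.
    Write x = 1816 + 20592·t and substitute into x ≡ 0 (mod 7): 20592·t ≡ 0 − 1816 = -1816 (mod 7).
    Reduce coefficients mod 7: 5·t ≡ 4 (mod 7).
    The inverse of 5 mod 7 is 3 (since 5·3 = 15 = 2·7 + 1), so t ≡ 3·4 = 12 ≡ 5 (mod 7).
    Then x = 1816 + 20592·5 = 104776, valid modulo lcm(20592, 7) = 144144: x ≡ 104776 (mod 144144).
Verify against each original: 104776 mod 16 = 8, 104776 mod 13 = 9, 104776 mod 11 = 1, 104776 mod 9 = 7, 104776 mod 7 = 0.

x ≡ 104776 (mod 144144).


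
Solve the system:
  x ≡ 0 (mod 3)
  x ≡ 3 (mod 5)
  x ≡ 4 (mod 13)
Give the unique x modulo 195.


Moduli 3, 5, 13 are pairwise coprime; by CRT there is a unique solution modulo M = 3 · 5 · 13 = 195.
Solve pairwise, accumulating the modulus:
  Start with x ≡ 0 (mod 3).
  Combine with x ≡ 3 (mod 5): since gcd(3, 5) = 1, we get a unique residue mod 15.
    Write x = 0 + 3·t and substitute into x ≡ 3 (mod 5): 3·t ≡ 3 − 0 = 3 (mod 5).
    The inverse of 3 mod 5 is 2 (since 3·2 = 6 = 1·5 + 1), so t ≡ 2·3 = 6 ≡ 1 (mod 5).
    Then x = 0 + 3·1 = 3, valid modulo lcm(3, 5) = 15: x ≡ 3 (mod 15).
  Combine with x ≡ 4 (mod 13): since gcd(15, 13) = 1, we get a unique residue mod 195.
    Write x = 3 + 15·t and substitute into x ≡ 4 (mod 13): 15·t ≡ 4 − 3 = 1 (mod 13).
    Reduce coefficients mod 13: 2·t ≡ 1 (mod 13).
    The inverse of 2 mod 13 is 7 (since 2·7 = 14 = 1·13 + 1), so t ≡ 7·1 = 7 ≡ 7 (mod 13).
    Then x = 3 + 15·7 = 108, valid modulo lcm(15, 13) = 195: x ≡ 108 (mod 195).
Verify: 108 mod 3 = 0 ✓, 108 mod 5 = 3 ✓, 108 mod 13 = 4 ✓.

x ≡ 108 (mod 195).


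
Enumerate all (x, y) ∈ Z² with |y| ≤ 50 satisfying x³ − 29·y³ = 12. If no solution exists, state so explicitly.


The equation is x³ - 29y³ = 12. For fixed y, x³ = 29·y³ + 12, so a solution requires the RHS to be a perfect cube.
Strategy: iterate y from -50 to 50, compute RHS = 29·y³ + 12, and check whether it is a (positive or negative) perfect cube.
Check small values of y:
  y = 0: RHS = 12 is not a perfect cube.
  y = 1: RHS = 41 is not a perfect cube.
  y = -1: RHS = -17 is not a perfect cube.
  y = 2: RHS = 244 is not a perfect cube.
  y = -2: RHS = -220 is not a perfect cube.
  y = 3: RHS = 795 is not a perfect cube.
  y = -3: RHS = -771 is not a perfect cube.
Continuing the search up to |y| = 50 finds no solutions either.
No (x, y) in the scanned range satisfies the equation.

No integer solutions with |y| ≤ 50.


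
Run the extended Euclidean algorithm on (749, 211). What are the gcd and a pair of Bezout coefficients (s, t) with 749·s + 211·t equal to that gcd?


Euclidean algorithm on (749, 211) — divide until remainder is 0:
  749 = 3 · 211 + 116
  211 = 1 · 116 + 95
  116 = 1 · 95 + 21
  95 = 4 · 21 + 11
  21 = 1 · 11 + 10
  11 = 1 · 10 + 1
  10 = 10 · 1 + 0
gcd(749, 211) = 1.
Track Bezout coefficients alongside the remainders: start with r₀ = 749 = a·1 + b·0 (s = 1, t = 0) and r₁ = 211 = a·0 + b·1 (s = 0, t = 1); each new remainder r_{k+1} = r_{k-1} − q_k·r_k inherits s_{k+1} = s_{k-1} − q_k·s_k, t_{k+1} = t_{k-1} − q_k·t_k, so r_k = a·s_k + b·t_k at every step:
  q = 3: r = 116, s = 1 − 3·0 = 1, t = 0 − 3·1 = -3  (check: 749·1 + 211·(-3) = 116)
  q = 1: r = 95, s = 0 − 1·1 = -1, t = 1 − 1·(-3) = 4  (check: 749·(-1) + 211·4 = 95)
  q = 1: r = 21, s = 1 − 1·(-1) = 2, t = -3 − 1·4 = -7  (check: 749·2 + 211·(-7) = 21)
  q = 4: r = 11, s = -1 − 4·2 = -9, t = 4 − 4·(-7) = 32  (check: 749·(-9) + 211·32 = 11)
  q = 1: r = 10, s = 2 − 1·(-9) = 11, t = -7 − 1·32 = -39  (check: 749·11 + 211·(-39) = 10)
  q = 1: r = 1, s = -9 − 1·11 = -20, t = 32 − 1·(-39) = 71  (check: 749·(-20) + 211·71 = 1)
The row with r = 1 (the gcd) gives the Bezout coefficients s = -20, t = 71.
Result: 749 · (-20) + 211 · (71) = 1.

gcd(749, 211) = 1; s = -20, t = 71 (check: 749·(-20) + 211·71 = 1).


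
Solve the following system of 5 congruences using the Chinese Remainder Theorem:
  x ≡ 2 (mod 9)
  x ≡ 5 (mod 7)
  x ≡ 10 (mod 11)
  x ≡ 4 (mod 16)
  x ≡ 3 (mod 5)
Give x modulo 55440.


Product of moduli M = 9 · 7 · 11 · 16 · 5 = 55440.
Merge one congruence at a time:
  Start: x ≡ 2 (mod 9).
  Combine with x ≡ 5 (mod 7); new modulus lcm = 63.
    Write x = 2 + 9·t and substitute into x ≡ 5 (mod 7): 9·t ≡ 5 − 2 = 3 (mod 7).
    Reduce coefficients mod 7: 2·t ≡ 3 (mod 7).
    The inverse of 2 mod 7 is 4 (since 2·4 = 8 = 1·7 + 1), so t ≡ 4·3 = 12 ≡ 5 (mod 7).
    Then x = 2 + 9·5 = 47, valid modulo lcm(9, 7) = 63: x ≡ 47 (mod 63).
  Combine with x ≡ 10 (mod 11); new modulus lcm = 693.
    Write x = 47 + 63·t and substitute into x ≡ 10 (mod 11): 63·t ≡ 10 − 47 = -37 (mod 11).
    Reduce coefficients mod 11: 8·t ≡ 7 (mod 11).
    The inverse of 8 mod 11 is 7 (since 8·7 = 56 = 5·11 + 1), so t ≡ 7·7 = 49 ≡ 5 (mod 11).
    Then x = 47 + 63·5 = 362, valid modulo lcm(63, 11) = 693: x ≡ 362 (mod 693).
  Combine with x ≡ 4 (mod 16); new modulus lcm = 11088.
    Write x = 362 + 693·t and substitute into x ≡ 4 (mod 16): 693·t ≡ 4 − 362 = -358 (mod 16).
    Reduce coefficients mod 16: 5·t ≡ 10 (mod 16).
    The inverse of 5 mod 16 is 13 (since 5·13 = 65 = 4·16 + 1), so t ≡ 13·10 = 130 ≡ 2 (mod 16).
    Then x = 362 + 693·2 = 1748, valid modulo lcm(693, 16) = 11088: x ≡ 1748 (mod 11088).
  Combine with x ≡ 3 (mod 5); new modulus lcm = 55440.
    Write x = 1748 + 11088·t and substitute into x ≡ 3 (mod 5): 11088·t ≡ 3 − 1748 = -1745 (mod 5).
    Reduce coefficients mod 5: 3·t ≡ 0 (mod 5).
    The inverse of 3 mod 5 is 2 (since 3·2 = 6 = 1·5 + 1), so t ≡ 2·0 = 0 ≡ 0 (mod 5).
    Then x = 1748 + 11088·0 = 1748, valid modulo lcm(11088, 5) = 55440: x ≡ 1748 (mod 55440).
Verify against each original: 1748 mod 9 = 2, 1748 mod 7 = 5, 1748 mod 11 = 10, 1748 mod 16 = 4, 1748 mod 5 = 3.

x ≡ 1748 (mod 55440).


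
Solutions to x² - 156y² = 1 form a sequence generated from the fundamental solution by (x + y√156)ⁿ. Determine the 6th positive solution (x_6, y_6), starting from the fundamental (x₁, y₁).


Step 1: Find the fundamental solution (x₁, y₁) of x² - 156y² = 1.
  Expand √156 as a continued fraction. a₀ = ⌊√156⌋ = 12; iterate m_{k+1} = d_k·a_k − m_k, d_{k+1} = (156 − m_{k+1}²)/d_k, a_{k+1} = ⌊(a₀ + m_{k+1})/d_{k+1}⌋ (starting m₀ = 0, d₀ = 1), with convergents p_k = a_k·p_{k-1} + p_{k-2}, q_k = a_k·q_{k-1} + q_{k-2} (p₋₁ = 1, q₋₁ = 0):
  k = 0: a₀ = 12; p₀/q₀ = 12/1; p₀² − 156·q₀² = 144 − 156 = -12.
  k = 1: m = 12, d = 12, a = ⌊(12 + 12)/12⌋ = 2; p/q = (2·12 + 1)/(2·1 + 0) = 25/2; p² − 156·q² = 625 − 624 = 1.
  The first convergent with p² − 156·q² = 1 gives the fundamental solution (x₁, y₁) = (25, 2).
Step 2: Apply the recurrence (x_{n+1}, y_{n+1}) = (x₁x_n + 156y₁y_n, x₁y_n + y₁x_n) repeatedly.
  From (x_1, y_1) = (25, 2): x_2 = 25·25 + 156·2·2 = 1249; y_2 = 25·2 + 2·25 = 100.
  From (x_2, y_2) = (1249, 100): x_3 = 25·1249 + 156·2·100 = 62425; y_3 = 25·100 + 2·1249 = 4998.
  From (x_3, y_3) = (62425, 4998): x_4 = 25·62425 + 156·2·4998 = 3120001; y_4 = 25·4998 + 2·62425 = 249800.
  From (x_4, y_4) = (3120001, 249800): x_5 = 25·3120001 + 156·2·249800 = 155937625; y_5 = 25·249800 + 2·3120001 = 12485002.
  From (x_5, y_5) = (155937625, 12485002): x_6 = 25·155937625 + 156·2·12485002 = 7793761249; y_6 = 25·12485002 + 2·155937625 = 624000300.
Step 3: Verify x_6² - 156·y_6² = 60742714406414040001 - 60742714406414040000 = 1 (should be 1). ✓

(x_1, y_1) = (25, 2); (x_6, y_6) = (7793761249, 624000300).


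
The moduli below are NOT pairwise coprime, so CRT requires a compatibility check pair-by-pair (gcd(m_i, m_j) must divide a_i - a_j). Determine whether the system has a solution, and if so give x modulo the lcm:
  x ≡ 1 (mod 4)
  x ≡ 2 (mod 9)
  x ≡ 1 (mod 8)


Moduli 4, 9, 8 are not pairwise coprime, so CRT works modulo lcm(m_i) when all pairwise compatibility conditions hold.
Pairwise compatibility: gcd(m_i, m_j) must divide a_i - a_j for every pair.
Merge one congruence at a time:
  Start: x ≡ 1 (mod 4).
  Combine with x ≡ 2 (mod 9): gcd(4, 9) = 1; 2 - 1 = 1, which IS divisible by 1, so compatible.
    Write x = 1 + 4·t and substitute into x ≡ 2 (mod 9): 4·t ≡ 2 − 1 = 1 (mod 9).
    The inverse of 4 mod 9 is 7 (since 4·7 = 28 = 3·9 + 1), so t ≡ 7·1 = 7 ≡ 7 (mod 9).
    Then x = 1 + 4·7 = 29, valid modulo lcm(4, 9) = 36: x ≡ 29 (mod 36).
  Combine with x ≡ 1 (mod 8): gcd(36, 8) = 4; 1 - 29 = -28, which IS divisible by 4, so compatible.
    Write x = 29 + 36·t and substitute into x ≡ 1 (mod 8): 36·t ≡ 1 − 29 = -28 (mod 8).
    Divide the congruence (and modulus) by g = 4: 9·t ≡ -7 (mod 2).
    Reduce coefficients mod 2: 1·t ≡ 1 (mod 2).
    So t ≡ 1 (mod 2).
    Then x = 29 + 36·1 = 65, valid modulo lcm(36, 8) = 72: x ≡ 65 (mod 72).
Verify: 65 mod 4 = 1, 65 mod 9 = 2, 65 mod 8 = 1.

x ≡ 65 (mod 72).


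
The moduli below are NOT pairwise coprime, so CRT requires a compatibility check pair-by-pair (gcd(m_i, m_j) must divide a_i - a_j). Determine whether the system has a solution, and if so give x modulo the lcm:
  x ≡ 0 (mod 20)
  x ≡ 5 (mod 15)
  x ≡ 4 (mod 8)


Moduli 20, 15, 8 are not pairwise coprime, so CRT works modulo lcm(m_i) when all pairwise compatibility conditions hold.
Pairwise compatibility: gcd(m_i, m_j) must divide a_i - a_j for every pair.
Merge one congruence at a time:
  Start: x ≡ 0 (mod 20).
  Combine with x ≡ 5 (mod 15): gcd(20, 15) = 5; 5 - 0 = 5, which IS divisible by 5, so compatible.
    Write x = 0 + 20·t and substitute into x ≡ 5 (mod 15): 20·t ≡ 5 − 0 = 5 (mod 15).
    Divide the congruence (and modulus) by g = 5: 4·t ≡ 1 (mod 3).
    Reduce coefficients mod 3: 1·t ≡ 1 (mod 3).
    So t ≡ 1 (mod 3).
    Then x = 0 + 20·1 = 20, valid modulo lcm(20, 15) = 60: x ≡ 20 (mod 60).
  Combine with x ≡ 4 (mod 8): gcd(60, 8) = 4; 4 - 20 = -16, which IS divisible by 4, so compatible.
    Write x = 20 + 60·t and substitute into x ≡ 4 (mod 8): 60·t ≡ 4 − 20 = -16 (mod 8).
    Divide the congruence (and modulus) by g = 4: 15·t ≡ -4 (mod 2).
    Reduce coefficients mod 2: 1·t ≡ 0 (mod 2).
    So t ≡ 0 (mod 2).
    Then x = 20 + 60·0 = 20, valid modulo lcm(60, 8) = 120: x ≡ 20 (mod 120).
Verify: 20 mod 20 = 0, 20 mod 15 = 5, 20 mod 8 = 4.

x ≡ 20 (mod 120).


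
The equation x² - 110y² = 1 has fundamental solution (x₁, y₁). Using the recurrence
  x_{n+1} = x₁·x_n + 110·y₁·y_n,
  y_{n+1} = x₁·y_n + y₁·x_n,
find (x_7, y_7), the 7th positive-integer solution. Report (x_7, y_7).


Step 1: Find the fundamental solution (x₁, y₁) of x² - 110y² = 1.
  Expand √110 as a continued fraction. a₀ = ⌊√110⌋ = 10; iterate m_{k+1} = d_k·a_k − m_k, d_{k+1} = (110 − m_{k+1}²)/d_k, a_{k+1} = ⌊(a₀ + m_{k+1})/d_{k+1}⌋ (starting m₀ = 0, d₀ = 1), with convergents p_k = a_k·p_{k-1} + p_{k-2}, q_k = a_k·q_{k-1} + q_{k-2} (p₋₁ = 1, q₋₁ = 0):
  k = 0: a₀ = 10; p₀/q₀ = 10/1; p₀² − 110·q₀² = 100 − 110 = -10.
  k = 1: m = 10, d = 10, a = ⌊(10 + 10)/10⌋ = 2; p/q = (2·10 + 1)/(2·1 + 0) = 21/2; p² − 110·q² = 441 − 440 = 1.
  The first convergent with p² − 110·q² = 1 gives the fundamental solution (x₁, y₁) = (21, 2).
Step 2: Apply the recurrence (x_{n+1}, y_{n+1}) = (x₁x_n + 110y₁y_n, x₁y_n + y₁x_n) repeatedly.
  From (x_1, y_1) = (21, 2): x_2 = 21·21 + 110·2·2 = 881; y_2 = 21·2 + 2·21 = 84.
  From (x_2, y_2) = (881, 84): x_3 = 21·881 + 110·2·84 = 36981; y_3 = 21·84 + 2·881 = 3526.
  From (x_3, y_3) = (36981, 3526): x_4 = 21·36981 + 110·2·3526 = 1552321; y_4 = 21·3526 + 2·36981 = 148008.
  From (x_4, y_4) = (1552321, 148008): x_5 = 21·1552321 + 110·2·148008 = 65160501; y_5 = 21·148008 + 2·1552321 = 6212810.
  From (x_5, y_5) = (65160501, 6212810): x_6 = 21·65160501 + 110·2·6212810 = 2735188721; y_6 = 21·6212810 + 2·65160501 = 260790012.
  From (x_6, y_6) = (2735188721, 260790012): x_7 = 21·2735188721 + 110·2·260790012 = 114812765781; y_7 = 21·260790012 + 2·2735188721 = 10946967694.
Step 3: Verify x_7² - 110·y_7² = 13181971186282764539961 - 13181971186282764539960 = 1 (should be 1). ✓

(x_1, y_1) = (21, 2); (x_7, y_7) = (114812765781, 10946967694).


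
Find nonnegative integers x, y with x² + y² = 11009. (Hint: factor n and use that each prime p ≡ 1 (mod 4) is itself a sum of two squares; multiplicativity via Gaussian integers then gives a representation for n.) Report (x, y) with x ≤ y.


Step 1: Factor n = 11009 = 101 · 109.
Step 2: Check the mod-4 condition on each prime factor: 101 ≡ 1 (mod 4), exponent 1; 109 ≡ 1 (mod 4), exponent 1.
All primes ≡ 3 (mod 4) appear to even exponent (or don't appear), so by the two-squares theorem n IS expressible as a sum of two squares.
Step 3: Build a representation. Here n = 101 · 109 is a product of primes ≡ 1 (mod 4). Each prime p ≡ 1 (mod 4) is itself a sum of two squares; find a² by testing p − a² for a perfect square:
  101: 101 − 1² = 100 = 10² ⇒ 101 = 1² + 10².
  109: 109 − 1² = 108, 109 − 2² = 105, 109 − 3² = 100 = 10² ⇒ 109 = 3² + 10².
  Combine using the Brahmagupta–Fibonacci identity (a² + b²)(c² + d²) = (ac − bd)² + (ad + bc)² = (ac + bd)² + (ad − bc)²:
  101 · 109 = 11009: from (1² + 10²)(3² + 10²), take (1·3 − 10·10, 1·10 + 10·3) = (3 − 100, 10 + 30) = (-97, 40); dropping signs (only squares matter) gives (97, 40); check 97² + 40² = 9409 + 1600 = 11009 ✓.
Step 4: Order so x ≤ y and verify: 40² + 97² = 1600 + 9409 = 11009 = n. ✓

n = 11009 = 40² + 97² (one valid representation with x ≤ y).


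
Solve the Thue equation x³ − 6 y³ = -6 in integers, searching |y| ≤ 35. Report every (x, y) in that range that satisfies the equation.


The equation is x³ - 6y³ = -6. For fixed y, x³ = 6·y³ − 6, so a solution requires the RHS to be a perfect cube.
Strategy: iterate y from -35 to 35, compute RHS = 6·y³ − 6, and check whether it is a (positive or negative) perfect cube.
Check small values of y:
  y = 0: RHS = -6 is not a perfect cube.
  y = 1: RHS = 0 = (0)³ ⇒ x = 0 works.
  y = -1: RHS = -12 is not a perfect cube.
  y = 2: RHS = 42 is not a perfect cube.
  y = -2: RHS = -54 is not a perfect cube.
  y = 3: RHS = 156 is not a perfect cube.
  y = -3: RHS = -168 is not a perfect cube.
Continuing the search up to |y| = 35 finds no further solutions beyond those listed.
Collected solutions: (0, 1).

Solutions (with |y| ≤ 35): (0, 1).


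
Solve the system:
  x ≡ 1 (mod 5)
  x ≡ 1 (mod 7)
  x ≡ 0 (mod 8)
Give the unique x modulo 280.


Moduli 5, 7, 8 are pairwise coprime; by CRT there is a unique solution modulo M = 5 · 7 · 8 = 280.
Solve pairwise, accumulating the modulus:
  Start with x ≡ 1 (mod 5).
  Combine with x ≡ 1 (mod 7): since gcd(5, 7) = 1, we get a unique residue mod 35.
    Write x = 1 + 5·t and substitute into x ≡ 1 (mod 7): 5·t ≡ 1 − 1 = 0 (mod 7).
    The inverse of 5 mod 7 is 3 (since 5·3 = 15 = 2·7 + 1), so t ≡ 3·0 = 0 ≡ 0 (mod 7).
    Then x = 1 + 5·0 = 1, valid modulo lcm(5, 7) = 35: x ≡ 1 (mod 35).
  Combine with x ≡ 0 (mod 8): since gcd(35, 8) = 1, we get a unique residue mod 280.
    Write x = 1 + 35·t and substitute into x ≡ 0 (mod 8): 35·t ≡ 0 − 1 = -1 (mod 8).
    Reduce coefficients mod 8: 3·t ≡ 7 (mod 8).
    The inverse of 3 mod 8 is 3 (since 3·3 = 9 = 1·8 + 1), so t ≡ 3·7 = 21 ≡ 5 (mod 8).
    Then x = 1 + 35·5 = 176, valid modulo lcm(35, 8) = 280: x ≡ 176 (mod 280).
Verify: 176 mod 5 = 1 ✓, 176 mod 7 = 1 ✓, 176 mod 8 = 0 ✓.

x ≡ 176 (mod 280).


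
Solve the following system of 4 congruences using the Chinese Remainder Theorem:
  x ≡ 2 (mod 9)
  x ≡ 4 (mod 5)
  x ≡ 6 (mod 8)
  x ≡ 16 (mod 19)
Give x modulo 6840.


Product of moduli M = 9 · 5 · 8 · 19 = 6840.
Merge one congruence at a time:
  Start: x ≡ 2 (mod 9).
  Combine with x ≡ 4 (mod 5); new modulus lcm = 45.
    Write x = 2 + 9·t and substitute into x ≡ 4 (mod 5): 9·t ≡ 4 − 2 = 2 (mod 5).
    Reduce coefficients mod 5: 4·t ≡ 2 (mod 5).
    The inverse of 4 mod 5 is 4 (since 4·4 = 16 = 3·5 + 1), so t ≡ 4·2 = 8 ≡ 3 (mod 5).
    Then x = 2 + 9·3 = 29, valid modulo lcm(9, 5) = 45: x ≡ 29 (mod 45).
  Combine with x ≡ 6 (mod 8); new modulus lcm = 360.
    Write x = 29 + 45·t and substitute into x ≡ 6 (mod 8): 45·t ≡ 6 − 29 = -23 (mod 8).
    Reduce coefficients mod 8: 5·t ≡ 1 (mod 8).
    The inverse of 5 mod 8 is 5 (since 5·5 = 25 = 3·8 + 1), so t ≡ 5·1 = 5 ≡ 5 (mod 8).
    Then x = 29 + 45·5 = 254, valid modulo lcm(45, 8) = 360: x ≡ 254 (mod 360).
  Combine with x ≡ 16 (mod 19); new modulus lcm = 6840.
    Write x = 254 + 360·t and substitute into x ≡ 16 (mod 19): 360·t ≡ 16 − 254 = -238 (mod 19).
    Reduce coefficients mod 19: 18·t ≡ 9 (mod 19).
    The inverse of 18 mod 19 is 18 (since 18·18 = 324 = 17·19 + 1), so t ≡ 18·9 = 162 ≡ 10 (mod 19).
    Then x = 254 + 360·10 = 3854, valid modulo lcm(360, 19) = 6840: x ≡ 3854 (mod 6840).
Verify against each original: 3854 mod 9 = 2, 3854 mod 5 = 4, 3854 mod 8 = 6, 3854 mod 19 = 16.

x ≡ 3854 (mod 6840).


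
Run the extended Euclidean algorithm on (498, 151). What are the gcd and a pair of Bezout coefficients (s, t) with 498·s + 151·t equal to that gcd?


Euclidean algorithm on (498, 151) — divide until remainder is 0:
  498 = 3 · 151 + 45
  151 = 3 · 45 + 16
  45 = 2 · 16 + 13
  16 = 1 · 13 + 3
  13 = 4 · 3 + 1
  3 = 3 · 1 + 0
gcd(498, 151) = 1.
Track Bezout coefficients alongside the remainders: start with r₀ = 498 = a·1 + b·0 (s = 1, t = 0) and r₁ = 151 = a·0 + b·1 (s = 0, t = 1); each new remainder r_{k+1} = r_{k-1} − q_k·r_k inherits s_{k+1} = s_{k-1} − q_k·s_k, t_{k+1} = t_{k-1} − q_k·t_k, so r_k = a·s_k + b·t_k at every step:
  q = 3: r = 45, s = 1 − 3·0 = 1, t = 0 − 3·1 = -3  (check: 498·1 + 151·(-3) = 45)
  q = 3: r = 16, s = 0 − 3·1 = -3, t = 1 − 3·(-3) = 10  (check: 498·(-3) + 151·10 = 16)
  q = 2: r = 13, s = 1 − 2·(-3) = 7, t = -3 − 2·10 = -23  (check: 498·7 + 151·(-23) = 13)
  q = 1: r = 3, s = -3 − 1·7 = -10, t = 10 − 1·(-23) = 33  (check: 498·(-10) + 151·33 = 3)
  q = 4: r = 1, s = 7 − 4·(-10) = 47, t = -23 − 4·33 = -155  (check: 498·47 + 151·(-155) = 1)
The row with r = 1 (the gcd) gives the Bezout coefficients s = 47, t = -155.
Result: 498 · (47) + 151 · (-155) = 1.

gcd(498, 151) = 1; s = 47, t = -155 (check: 498·47 + 151·(-155) = 1).


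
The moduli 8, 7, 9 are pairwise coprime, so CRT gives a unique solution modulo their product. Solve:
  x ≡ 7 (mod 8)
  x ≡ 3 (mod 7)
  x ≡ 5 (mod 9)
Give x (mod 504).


Moduli 8, 7, 9 are pairwise coprime; by CRT there is a unique solution modulo M = 8 · 7 · 9 = 504.
Solve pairwise, accumulating the modulus:
  Start with x ≡ 7 (mod 8).
  Combine with x ≡ 3 (mod 7): since gcd(8, 7) = 1, we get a unique residue mod 56.
    Write x = 7 + 8·t and substitute into x ≡ 3 (mod 7): 8·t ≡ 3 − 7 = -4 (mod 7).
    Reduce coefficients mod 7: 1·t ≡ 3 (mod 7).
    So t ≡ 3 (mod 7).
    Then x = 7 + 8·3 = 31, valid modulo lcm(8, 7) = 56: x ≡ 31 (mod 56).
  Combine with x ≡ 5 (mod 9): since gcd(56, 9) = 1, we get a unique residue mod 504.
    Write x = 31 + 56·t and substitute into x ≡ 5 (mod 9): 56·t ≡ 5 − 31 = -26 (mod 9).
    Reduce coefficients mod 9: 2·t ≡ 1 (mod 9).
    The inverse of 2 mod 9 is 5 (since 2·5 = 10 = 1·9 + 1), so t ≡ 5·1 = 5 ≡ 5 (mod 9).
    Then x = 31 + 56·5 = 311, valid modulo lcm(56, 9) = 504: x ≡ 311 (mod 504).
Verify: 311 mod 8 = 7 ✓, 311 mod 7 = 3 ✓, 311 mod 9 = 5 ✓.

x ≡ 311 (mod 504).


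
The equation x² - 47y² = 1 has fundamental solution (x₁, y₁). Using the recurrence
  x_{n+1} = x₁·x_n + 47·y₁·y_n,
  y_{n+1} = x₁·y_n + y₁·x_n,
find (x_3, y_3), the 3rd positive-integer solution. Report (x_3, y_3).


Step 1: Find the fundamental solution (x₁, y₁) of x² - 47y² = 1.
  Expand √47 as a continued fraction. a₀ = ⌊√47⌋ = 6; iterate m_{k+1} = d_k·a_k − m_k, d_{k+1} = (47 − m_{k+1}²)/d_k, a_{k+1} = ⌊(a₀ + m_{k+1})/d_{k+1}⌋ (starting m₀ = 0, d₀ = 1), with convergents p_k = a_k·p_{k-1} + p_{k-2}, q_k = a_k·q_{k-1} + q_{k-2} (p₋₁ = 1, q₋₁ = 0):
  k = 0: a₀ = 6; p₀/q₀ = 6/1; p₀² − 47·q₀² = 36 − 47 = -11.
  k = 1: m = 6, d = 11, a = ⌊(6 + 6)/11⌋ = 1; p/q = (1·6 + 1)/(1·1 + 0) = 7/1; p² − 47·q² = 49 − 47 = 2.
  k = 2: m = 5, d = 2, a = ⌊(6 + 5)/2⌋ = 5; p/q = (5·7 + 6)/(5·1 + 1) = 41/6; p² − 47·q² = 1681 − 1692 = -11.
  k = 3: m = 5, d = 11, a = ⌊(6 + 5)/11⌋ = 1; p/q = (1·41 + 7)/(1·6 + 1) = 48/7; p² − 47·q² = 2304 − 2303 = 1.
  The first convergent with p² − 47·q² = 1 gives the fundamental solution (x₁, y₁) = (48, 7).
Step 2: Apply the recurrence (x_{n+1}, y_{n+1}) = (x₁x_n + 47y₁y_n, x₁y_n + y₁x_n) repeatedly.
  From (x_1, y_1) = (48, 7): x_2 = 48·48 + 47·7·7 = 4607; y_2 = 48·7 + 7·48 = 672.
  From (x_2, y_2) = (4607, 672): x_3 = 48·4607 + 47·7·672 = 442224; y_3 = 48·672 + 7·4607 = 64505.
Step 3: Verify x_3² - 47·y_3² = 195562066176 - 195562066175 = 1 (should be 1). ✓

(x_1, y_1) = (48, 7); (x_3, y_3) = (442224, 64505).


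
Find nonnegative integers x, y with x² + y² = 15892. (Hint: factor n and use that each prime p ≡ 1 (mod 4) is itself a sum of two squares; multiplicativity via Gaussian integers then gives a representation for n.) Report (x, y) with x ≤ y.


Step 1: Factor n = 15892 = 2^2 · 29 · 137.
Step 2: Check the mod-4 condition on each prime factor: 2 = 2 (special); 29 ≡ 1 (mod 4), exponent 1; 137 ≡ 1 (mod 4), exponent 1.
All primes ≡ 3 (mod 4) appear to even exponent (or don't appear), so by the two-squares theorem n IS expressible as a sum of two squares.
Step 3: Build a representation. Group n = k² · m with k = 2 and m = 29 · 137 = 3973 (a product of primes ≡ 1 (mod 4)); a representation of m scales to one of n via (k·x)² + (k·y)² = k²(x² + y²). Each prime p ≡ 1 (mod 4) is itself a sum of two squares; find a² by testing p − a² for a perfect square:
  29: 29 − 1² = 28, 29 − 2² = 25 = 5² ⇒ 29 = 2² + 5².
  137: 137 − 1² = 136, 137 − 2² = 133, 137 − 3² = 128, 137 − 4² = 121 = 11² ⇒ 137 = 4² + 11².
  Combine using the Brahmagupta–Fibonacci identity (a² + b²)(c² + d²) = (ac − bd)² + (ad + bc)² = (ac + bd)² + (ad − bc)²:
  29 · 137 = 3973: from (2² + 5²)(4² + 11²), take (2·4 − 5·11, 2·11 + 5·4) = (8 − 55, 22 + 20) = (-47, 42); dropping signs (only squares matter) gives (47, 42); check 47² + 42² = 2209 + 1764 = 3973 ✓.
  Scale by k = 2: (2·47, 2·42) = (94, 84).
Step 4: Order so x ≤ y and verify: 84² + 94² = 7056 + 8836 = 15892 = n. ✓

n = 15892 = 84² + 94² (one valid representation with x ≤ y).


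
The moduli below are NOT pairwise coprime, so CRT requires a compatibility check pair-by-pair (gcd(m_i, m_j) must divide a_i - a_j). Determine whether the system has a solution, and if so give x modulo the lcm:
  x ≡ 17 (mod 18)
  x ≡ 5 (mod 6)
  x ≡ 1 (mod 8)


Moduli 18, 6, 8 are not pairwise coprime, so CRT works modulo lcm(m_i) when all pairwise compatibility conditions hold.
Pairwise compatibility: gcd(m_i, m_j) must divide a_i - a_j for every pair.
Merge one congruence at a time:
  Start: x ≡ 17 (mod 18).
  Combine with x ≡ 5 (mod 6): gcd(18, 6) = 6; 5 - 17 = -12, which IS divisible by 6, so compatible.
    Write x = 17 + 18·t and substitute into x ≡ 5 (mod 6): 18·t ≡ 5 − 17 = -12 (mod 6).
    Divide the congruence (and modulus) by g = 6: 3·t ≡ -2 (mod 1).
    Modulo 1 every t works; take t = 0.
    Then x = 17 + 18·0 = 17, valid modulo lcm(18, 6) = 18: x ≡ 17 (mod 18).
  Combine with x ≡ 1 (mod 8): gcd(18, 8) = 2; 1 - 17 = -16, which IS divisible by 2, so compatible.
    Write x = 17 + 18·t and substitute into x ≡ 1 (mod 8): 18·t ≡ 1 − 17 = -16 (mod 8).
    Divide the congruence (and modulus) by g = 2: 9·t ≡ -8 (mod 4).
    Reduce coefficients mod 4: 1·t ≡ 0 (mod 4).
    So t ≡ 0 (mod 4).
    Then x = 17 + 18·0 = 17, valid modulo lcm(18, 8) = 72: x ≡ 17 (mod 72).
Verify: 17 mod 18 = 17, 17 mod 6 = 5, 17 mod 8 = 1.

x ≡ 17 (mod 72).


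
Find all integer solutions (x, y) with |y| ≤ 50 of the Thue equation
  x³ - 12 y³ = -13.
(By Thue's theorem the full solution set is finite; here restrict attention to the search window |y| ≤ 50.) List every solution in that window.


The equation is x³ - 12y³ = -13. For fixed y, x³ = 12·y³ − 13, so a solution requires the RHS to be a perfect cube.
Strategy: iterate y from -50 to 50, compute RHS = 12·y³ − 13, and check whether it is a (positive or negative) perfect cube.
Check small values of y:
  y = 0: RHS = -13 is not a perfect cube.
  y = 1: RHS = -1 = (-1)³ ⇒ x = -1 works.
  y = -1: RHS = -25 is not a perfect cube.
  y = 2: RHS = 83 is not a perfect cube.
  y = -2: RHS = -109 is not a perfect cube.
  y = 3: RHS = 311 is not a perfect cube.
  y = -3: RHS = -337 is not a perfect cube.
Continuing the search up to |y| = 50 finds no further solutions beyond those listed.
Collected solutions: (-1, 1).

Solutions (with |y| ≤ 50): (-1, 1).


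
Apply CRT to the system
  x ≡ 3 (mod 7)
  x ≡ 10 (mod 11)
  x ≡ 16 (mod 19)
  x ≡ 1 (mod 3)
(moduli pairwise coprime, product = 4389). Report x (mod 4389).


Product of moduli M = 7 · 11 · 19 · 3 = 4389.
Merge one congruence at a time:
  Start: x ≡ 3 (mod 7).
  Combine with x ≡ 10 (mod 11); new modulus lcm = 77.
    Write x = 3 + 7·t and substitute into x ≡ 10 (mod 11): 7·t ≡ 10 − 3 = 7 (mod 11).
    The inverse of 7 mod 11 is 8 (since 7·8 = 56 = 5·11 + 1), so t ≡ 8·7 = 56 ≡ 1 (mod 11).
    Then x = 3 + 7·1 = 10, valid modulo lcm(7, 11) = 77: x ≡ 10 (mod 77).
  Combine with x ≡ 16 (mod 19); new modulus lcm = 1463.
    Write x = 10 + 77·t and substitute into x ≡ 16 (mod 19): 77·t ≡ 16 − 10 = 6 (mod 19).
    Reduce coefficients mod 19: 1·t ≡ 6 (mod 19).
    So t ≡ 6 (mod 19).
    Then x = 10 + 77·6 = 472, valid modulo lcm(77, 19) = 1463: x ≡ 472 (mod 1463).
  Combine with x ≡ 1 (mod 3); new modulus lcm = 4389.
    Write x = 472 + 1463·t and substitute into x ≡ 1 (mod 3): 1463·t ≡ 1 − 472 = -471 (mod 3).
    Reduce coefficients mod 3: 2·t ≡ 0 (mod 3).
    The inverse of 2 mod 3 is 2 (since 2·2 = 4 = 1·3 + 1), so t ≡ 2·0 = 0 ≡ 0 (mod 3).
    Then x = 472 + 1463·0 = 472, valid modulo lcm(1463, 3) = 4389: x ≡ 472 (mod 4389).
Verify against each original: 472 mod 7 = 3, 472 mod 11 = 10, 472 mod 19 = 16, 472 mod 3 = 1.

x ≡ 472 (mod 4389).
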